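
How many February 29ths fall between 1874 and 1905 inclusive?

Years divisible by 4 in [1874, 1905]: 1876, 1880, 1884, 1888, 1892, 1896, 1900, 1904.
Of these, 1900 is divisible by 100 but not 400, so not leap.
Leap years: 8 − 1 = 7.

7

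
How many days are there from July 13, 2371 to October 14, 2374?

1189

Day-of-year of July 13, 2371: 194.
Day-of-year of October 14, 2374: 287.
2371 has 365 days, so 365 − 194 = 171 days remain in 2371.
Full years: 2372: 366; 2373: 365. Sum = 731.
Total: 171 + 731 + 287 = 1189 days.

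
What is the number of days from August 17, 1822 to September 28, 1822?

42

August 1822: 31 − 17 = 14 days remain.
September 1–28, 1822: 28 days.
Total: 14 + 28 = 42 days.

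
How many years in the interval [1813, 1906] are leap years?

22

Years divisible by 4: 1816, 1820, …, 1904 — 23 in all.
Of these, 1900 is divisible by 100 but not 400, so not leap.
Leap years: 23 − 1 = 22.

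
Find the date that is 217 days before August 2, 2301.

December 28, 2300

Count 217 days before August 2, 2301:
December 2300: 31 − 28 = 3 days remain.
Then January (31), February 2301 (28), March (31), April (30), May (31), June (30), July (31): 31 + 28 + 31 + 30 + 31 + 30 + 31 = 212 days.
August 1–2, 2301: 2 days.
Total: 3 + 212 + 2 = 217 days.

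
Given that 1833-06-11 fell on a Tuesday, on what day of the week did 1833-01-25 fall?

Count forward from the earlier date (January 25, 1833) to the later (June 11, 1833):
January 1833: 31 − 25 = 6 days remain.
Then February 1833 (28), March (31), April (30), May (31): 28 + 31 + 30 + 31 = 120 days.
June 1–11, 1833: 11 days.
Total: 6 + 120 + 11 = 137 days.
137 mod 7 = 4, so 4 days before Tuesday is Friday.

Friday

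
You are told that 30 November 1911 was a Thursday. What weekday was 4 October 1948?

Day-of-year of November 30, 1911: 334.
Day-of-year of October 4, 1948: 278.
1911 has 365 days, so 365 − 334 = 31 days remain in 1911.
Full years 1912–1947: 27 common + 9 leap = 27×365 + 9×366 = 13149 days.
Total: 31 + 13149 + 278 = 13458 days.
13458 mod 7 = 4, so 4 days after Thursday is Monday.

Monday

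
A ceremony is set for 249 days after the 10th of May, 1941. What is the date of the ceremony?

the 14th of January, 1942

Count 249 days after May 10, 1941:
May 1941: 31 − 10 = 21 days remain.
Then June (30), July (31), August (31), September (30), October (31), November (30), December (31): 30 + 31 + 31 + 30 + 31 + 30 + 31 = 214 days.
January 1–14, 1942: 14 days.
Residual: 249 days.
Total: 249 days.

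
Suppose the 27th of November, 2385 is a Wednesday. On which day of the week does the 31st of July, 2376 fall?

Count forward from the earlier date (July 31, 2376) to the later (November 27, 2385):
Day-of-year of July 31, 2376: 213.
Day-of-year of November 27, 2385: 331.
2376 has 366 days, so 366 − 213 = 153 days remain in 2376.
Full years 2377–2384: 6 common + 2 leap = 6×365 + 2×366 = 2922 days.
Total: 153 + 2922 + 331 = 3406 days.
3406 mod 7 = 4, so 4 days before Wednesday is Saturday.

Saturday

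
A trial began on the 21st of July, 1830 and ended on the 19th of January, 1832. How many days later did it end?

547

Day-of-year of July 21, 1830: 202.
Day-of-year of January 19, 1832: 19.
1830 has 365 days, so 365 − 202 = 163 days remain in 1830.
Full years: 1831: 365. Sum = 365.
Total: 163 + 365 + 19 = 547 days.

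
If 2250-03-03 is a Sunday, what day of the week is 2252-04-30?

Friday

March 3, 2250 → March 3, 2251: 365 days.
March 3, 2251 → March 3, 2252: 366 days (2252 is a leap year).
March 2252: 31 − 3 = 28 days remain.
April 1–30, 2252: 30 days.
Residual: 58 days.
Total: 789 days.
789 mod 7 = 5, so 5 days after Sunday is Friday.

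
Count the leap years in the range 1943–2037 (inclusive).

Years divisible by 4: 1944, 1948, …, 2036 — 24 in all.
2000 is divisible by 400, so still leap.
No century exceptions apply. Count: 24.

24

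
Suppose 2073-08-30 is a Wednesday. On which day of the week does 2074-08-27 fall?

Monday

August 2073: 31 − 30 = 1 day remains.
Then 11 full months totalling 334 days.
August 1–27, 2074: 27 days.
Total: 1 + 334 + 27 = 362 days.
362 mod 7 = 5, so 5 days after Wednesday is Monday.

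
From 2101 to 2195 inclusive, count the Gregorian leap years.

23

Years divisible by 4: 2104, 2108, …, 2192 — 23 in all.
No century exceptions apply. Count: 23.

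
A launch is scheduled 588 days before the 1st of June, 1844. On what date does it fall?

the 22nd of October, 1842

Count 588 days before June 1, 1844:
October 22, 1842 → October 22, 1843: 365 days.
October 1843: 31 − 22 = 9 days remain.
Then November (30), December (31), January (31), February 1844 (29), March (31), April (30), May (31): 30 + 31 + 31 + 29 + 31 + 30 + 31 = 213 days.
June 1, 1844: 1 day.
Residual: 223 days.
Total: 588 days.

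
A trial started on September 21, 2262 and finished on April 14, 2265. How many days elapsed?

936

Day-of-year of September 21, 2262: 264.
Day-of-year of April 14, 2265: 104.
2262 has 365 days, so 365 − 264 = 101 days remain in 2262.
Full years: 2263: 365; 2264: 366. Sum = 731.
Total: 101 + 731 + 104 = 936 days.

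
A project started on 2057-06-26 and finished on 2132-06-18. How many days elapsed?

27385

From June 26, 2057 to June 26, 2131: 74 years, of which 17 contain a Feb 29 — 57×365 + 17×366 = 27027 days.
(2100 is not a leap year (divisible by 100 but not 400).)
June 2131: 30 − 26 = 4 days remain.
Then 11 full months totalling 336 days.
June 1–18, 2132: 18 days.
Residual: 358 days.
Total: 27385 days.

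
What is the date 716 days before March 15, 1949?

March 30, 1947

Count 716 days before March 15, 1949:
March 1947: 31 − 30 = 1 day remains.
Then 23 full months totalling 700 days.
March 1–15, 1949: 15 days.
Total: 1 + 700 + 15 = 716 days.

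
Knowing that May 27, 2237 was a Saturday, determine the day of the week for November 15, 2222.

Friday

Count forward from the earlier date (November 15, 2222) to the later (May 27, 2237):
From November 15, 2222 to November 15, 2236: 14 years, of which 4 contain a Feb 29 — 10×365 + 4×366 = 5114 days.
November 2236: 30 − 15 = 15 days remain.
Then December (31), January (31), February 2237 (28), March (31), April (30): 31 + 31 + 28 + 31 + 30 = 151 days.
May 1–27, 2237: 27 days.
Residual: 193 days.
Total: 5307 days.
5307 mod 7 = 1, so 1 day before Saturday is Friday.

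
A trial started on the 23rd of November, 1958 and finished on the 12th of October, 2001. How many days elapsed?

15664

Day-of-year of November 23, 1958: 327.
Day-of-year of October 12, 2001: 285.
1958 has 365 days, so 365 − 327 = 38 days remain in 1958.
Full years 1959–2000: 31 common + 11 leap = 31×365 + 11×366 = 15341 days.
Total: 38 + 15341 + 285 = 15664 days.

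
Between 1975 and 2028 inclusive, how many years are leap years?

14

Years divisible by 4: 1976, 1980, …, 2028 — 14 in all.
2000 is divisible by 400, so still leap.
No century exceptions apply. Count: 14.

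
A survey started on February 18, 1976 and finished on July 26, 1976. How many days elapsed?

159

February 1976: 29 − 18 = 11 days remain (1976 is a leap year, so February has 29 days).
Then March (31), April (30), May (31), June (30): 31 + 30 + 31 + 30 = 122 days.
July 1–26, 1976: 26 days.
Total: 11 + 122 + 26 = 159 days.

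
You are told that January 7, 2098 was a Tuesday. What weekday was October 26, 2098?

January 2098: 31 − 7 = 24 days remain.
Then February 2098 (28), March (31), April (30), May (31), June (30), July (31), August (31), September (30): 28 + 31 + 30 + 31 + 30 + 31 + 31 + 30 = 242 days.
October 1–26, 2098: 26 days.
Total: 24 + 242 + 26 = 292 days.
292 mod 7 = 5, so 5 days after Tuesday is Sunday.

Sunday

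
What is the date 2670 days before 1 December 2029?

10 August 2022

Count 2670 days before December 1, 2029:
From August 10, 2022 to August 10, 2029: 7 years, of which 2 contain a Feb 29 — 5×365 + 2×366 = 2557 days.
August 2029: 31 − 10 = 21 days remain.
Then September (30), October (31), November (30): 30 + 31 + 30 = 91 days.
December 1, 2029: 1 day.
Residual: 113 days.
Total: 2670 days.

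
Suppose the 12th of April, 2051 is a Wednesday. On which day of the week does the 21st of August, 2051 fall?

April 2051: 30 − 12 = 18 days remain.
Then May (31), June (30), July (31): 31 + 30 + 31 = 92 days.
August 1–21, 2051: 21 days.
Total: 18 + 92 + 21 = 131 days.
131 mod 7 = 5, so 5 days after Wednesday is Monday.

Monday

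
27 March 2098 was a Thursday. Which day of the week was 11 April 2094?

Sunday

Count forward from the earlier date (April 11, 2094) to the later (March 27, 2098):
Day-of-year of April 11, 2094: 101.
Day-of-year of March 27, 2098: 86.
2094 has 365 days, so 365 − 101 = 264 days remain in 2094.
Full years: 2095: 365; 2096: 366; 2097: 365. Sum = 1096.
Total: 264 + 1096 + 86 = 1446 days.
1446 mod 7 = 4, so 4 days before Thursday is Sunday.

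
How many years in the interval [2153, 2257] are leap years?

25

Years divisible by 4: 2156, 2160, …, 2256 — 26 in all.
Of these, 2200 is divisible by 100 but not 400, so not leap.
Leap years: 26 − 1 = 25.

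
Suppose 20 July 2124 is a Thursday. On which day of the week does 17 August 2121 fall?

Count forward from the earlier date (August 17, 2121) to the later (July 20, 2124):
August 17, 2121 → August 17, 2122: 365 days.
August 17, 2122 → August 17, 2123: 365 days.
August 2123: 31 − 17 = 14 days remain.
Then 10 full months totalling 304 days.
July 1–20, 2124: 20 days.
Residual: 338 days.
Total: 1068 days.
1068 mod 7 = 4, so 4 days before Thursday is Sunday.

Sunday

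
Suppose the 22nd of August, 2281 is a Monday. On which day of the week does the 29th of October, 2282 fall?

August 22, 2281 → August 22, 2282: 365 days.
August 2282: 31 − 22 = 9 days remain.
Then September (30): 30 days.
October 1–29, 2282: 29 days.
Residual: 68 days.
Total: 433 days.
433 mod 7 = 6, so 6 days after Monday is Sunday.

Sunday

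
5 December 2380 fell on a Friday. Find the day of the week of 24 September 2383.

Day-of-year of December 5, 2380: 340.
Day-of-year of September 24, 2383: 267.
2380 has 366 days, so 366 − 340 = 26 days remain in 2380.
Full years: 2381: 365; 2382: 365. Sum = 730.
Total: 26 + 730 + 267 = 1023 days.
1023 mod 7 = 1, so 1 day after Friday is Saturday.

Saturday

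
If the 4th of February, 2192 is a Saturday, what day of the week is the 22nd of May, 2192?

February 2192: 29 − 4 = 25 days remain (2192 is a leap year, so February has 29 days).
Then March (31), April (30): 31 + 30 = 61 days.
May 1–22, 2192: 22 days.
Total: 25 + 61 + 22 = 108 days.
108 mod 7 = 3, so 3 days after Saturday is Tuesday.

Tuesday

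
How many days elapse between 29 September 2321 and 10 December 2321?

September 2321: 30 − 29 = 1 day remains.
Then October (31), November (30): 31 + 30 = 61 days.
December 1–10, 2321: 10 days.
Total: 1 + 61 + 10 = 72 days.

72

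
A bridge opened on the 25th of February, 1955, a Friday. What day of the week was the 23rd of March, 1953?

Count forward from the earlier date (March 23, 1953) to the later (February 25, 1955):
March 23, 1953 → March 23, 1954: 365 days.
March 1954: 31 − 23 = 8 days remain.
Then 10 full months totalling 306 days.
February 1–25, 1955: 25 days (1955 is not a leap year).
Residual: 339 days.
Total: 704 days.
704 mod 7 = 4, so 4 days before Friday is Monday.

Monday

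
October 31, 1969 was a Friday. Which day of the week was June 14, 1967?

Wednesday

Count forward from the earlier date (June 14, 1967) to the later (October 31, 1969):
June 14, 1967 → June 14, 1968: 366 days (1968 is a leap year).
June 14, 1968 → June 14, 1969: 365 days.
June 1969: 30 − 14 = 16 days remain.
Then July (31), August (31), September (30): 31 + 31 + 30 = 92 days.
October 1–31, 1969: 31 days.
Residual: 139 days.
Total: 870 days.
870 mod 7 = 2, so 2 days before Friday is Wednesday.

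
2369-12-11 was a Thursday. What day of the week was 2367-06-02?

Count forward from the earlier date (June 2, 2367) to the later (December 11, 2369):
June 2, 2367 → June 2, 2368: 366 days (2368 is a leap year).
June 2, 2368 → June 2, 2369: 365 days.
June 2369: 30 − 2 = 28 days remain.
Then July (31), August (31), September (30), October (31), November (30): 31 + 31 + 30 + 31 + 30 = 153 days.
December 1–11, 2369: 11 days.
Residual: 192 days.
Total: 923 days.
923 mod 7 = 6, so 6 days before Thursday is Friday.

Friday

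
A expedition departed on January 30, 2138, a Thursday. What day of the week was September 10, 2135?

Count forward from the earlier date (September 10, 2135) to the later (January 30, 2138):
Day-of-year of September 10, 2135: 253.
Day-of-year of January 30, 2138: 30.
2135 has 365 days, so 365 − 253 = 112 days remain in 2135.
Full years: 2136: 366; 2137: 365. Sum = 731.
Total: 112 + 731 + 30 = 873 days.
873 mod 7 = 5, so 5 days before Thursday is Saturday.

Saturday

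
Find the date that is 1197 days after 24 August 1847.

3 December 1850

Count 1197 days after August 24, 1847:
Day-of-year of August 24, 1847: 236.
Day-of-year of December 3, 1850: 337.
1847 has 365 days, so 365 − 236 = 129 days remain in 1847.
Full years: 1848: 366; 1849: 365. Sum = 731.
Total: 129 + 731 + 337 = 1197 days.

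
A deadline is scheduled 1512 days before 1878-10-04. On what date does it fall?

1874-08-14

Count 1512 days before October 4, 1878:
August 14, 1874 → August 14, 1875: 365 days.
August 14, 1875 → August 14, 1876: 366 days (1876 is a leap year).
August 14, 1876 → August 14, 1877: 365 days.
August 14, 1877 → August 14, 1878: 365 days.
August 1878: 31 − 14 = 17 days remain.
Then September (30): 30 days.
October 1–4, 1878: 4 days.
Residual: 51 days.
Total: 1512 days.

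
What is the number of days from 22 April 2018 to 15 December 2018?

237

April 2018: 30 − 22 = 8 days remain.
Then May (31), June (30), July (31), August (31), September (30), October (31), November (30): 31 + 30 + 31 + 31 + 30 + 31 + 30 = 214 days.
December 1–15, 2018: 15 days.
Total: 8 + 214 + 15 = 237 days.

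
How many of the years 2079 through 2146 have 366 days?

16

Years divisible by 4: 2080, 2084, …, 2144 — 17 in all.
Of these, 2100 is divisible by 100 but not 400, so not leap.
Leap years: 17 − 1 = 16.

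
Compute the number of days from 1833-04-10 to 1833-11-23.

April 1833: 30 − 10 = 20 days remain.
Then May (31), June (30), July (31), August (31), September (30), October (31): 31 + 30 + 31 + 31 + 30 + 31 = 184 days.
November 1–23, 1833: 23 days.
Total: 20 + 184 + 23 = 227 days.

227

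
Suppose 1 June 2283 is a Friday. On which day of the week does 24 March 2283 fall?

Count forward from the earlier date (March 24, 2283) to the later (June 1, 2283):
March 2283: 31 − 24 = 7 days remain.
Then April (30), May (31): 30 + 31 = 61 days.
June 1, 2283: 1 day.
Total: 7 + 61 + 1 = 69 days.
69 mod 7 = 6, so 6 days before Friday is Saturday.

Saturday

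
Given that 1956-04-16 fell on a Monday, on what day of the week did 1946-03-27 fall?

Count forward from the earlier date (March 27, 1946) to the later (April 16, 1956):
From March 27, 1946 to March 27, 1956: 10 years, of which 3 contain a Feb 29 — 7×365 + 3×366 = 3653 days.
March 1956: 31 − 27 = 4 days remain.
April 1–16, 1956: 16 days.
Residual: 20 days.
Total: 3673 days.
3673 mod 7 = 5, so 5 days before Monday is Wednesday.

Wednesday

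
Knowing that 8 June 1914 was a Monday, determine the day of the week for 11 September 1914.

Friday

June 1914: 30 − 8 = 22 days remain.
Then July (31), August (31): 31 + 31 = 62 days.
September 1–11, 1914: 11 days.
Total: 22 + 62 + 11 = 95 days.
95 mod 7 = 4, so 4 days after Monday is Friday.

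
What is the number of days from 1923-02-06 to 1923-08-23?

198

February 1923: 28 − 6 = 22 days remain (1923 is not a leap year, so February has 28 days).
Then March (31), April (30), May (31), June (30), July (31): 31 + 30 + 31 + 30 + 31 = 153 days.
August 1–23, 1923: 23 days.
Total: 22 + 153 + 23 = 198 days.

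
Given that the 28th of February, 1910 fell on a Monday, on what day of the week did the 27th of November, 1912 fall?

Day-of-year of February 28, 1910: 59.
Day-of-year of November 27, 1912: 332.
1910 has 365 days, so 365 − 59 = 306 days remain in 1910.
Full years: 1911: 365. Sum = 365.
Total: 306 + 365 + 332 = 1003 days.
1003 mod 7 = 2, so 2 days after Monday is Wednesday.

Wednesday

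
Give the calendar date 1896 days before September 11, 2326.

July 3, 2321

Count 1896 days before September 11, 2326:
Day-of-year of July 3, 2321: 184.
Day-of-year of September 11, 2326: 254.
2321 has 365 days, so 365 − 184 = 181 days remain in 2321.
Full years: 2322: 365; 2323: 365; 2324: 366; 2325: 365. Sum = 1461.
Total: 181 + 1461 + 254 = 1896 days.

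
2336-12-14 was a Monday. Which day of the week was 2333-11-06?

Count forward from the earlier date (November 6, 2333) to the later (December 14, 2336):
November 6, 2333 → November 6, 2334: 365 days.
November 6, 2334 → November 6, 2335: 365 days.
November 6, 2335 → November 6, 2336: 366 days (2336 is a leap year).
November 2336: 30 − 6 = 24 days remain.
December 1–14, 2336: 14 days.
Residual: 38 days.
Total: 1134 days.
1134 is a multiple of 7, so 2333-11-06 falls on the same weekday: Monday.

Monday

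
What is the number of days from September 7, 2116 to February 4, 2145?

10377

From September 7, 2116 to September 7, 2144: 28 years, of which 7 contain a Feb 29 — 21×365 + 7×366 = 10227 days.
September 2144: 30 − 7 = 23 days remain.
Then October (31), November (30), December (31), January (31): 31 + 30 + 31 + 31 = 123 days.
February 1–4, 2145: 4 days (2145 is not a leap year).
Residual: 150 days.
Total: 10377 days.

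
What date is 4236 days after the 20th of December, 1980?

the 26th of July, 1992

Count 4236 days after December 20, 1980:
Day-of-year of December 20, 1980: 355.
Day-of-year of July 26, 1992: 208.
1980 has 366 days, so 366 − 355 = 11 days remain in 1980.
Full years 1981–1991: 9 common + 2 leap = 9×365 + 2×366 = 4017 days.
Total: 11 + 4017 + 208 = 4236 days.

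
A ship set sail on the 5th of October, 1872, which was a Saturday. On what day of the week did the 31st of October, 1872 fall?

Thursday

Within October 1872: 31 − 5 = 26 days.
26 mod 7 = 5, so 5 days after Saturday is Thursday.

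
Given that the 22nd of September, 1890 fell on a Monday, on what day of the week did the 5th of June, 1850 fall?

Count forward from the earlier date (June 5, 1850) to the later (September 22, 1890):
From June 5, 1850 to June 5, 1890: 40 years, of which 10 contain a Feb 29 — 30×365 + 10×366 = 14610 days.
June 1890: 30 − 5 = 25 days remain.
Then July (31), August (31): 31 + 31 = 62 days.
September 1–22, 1890: 22 days.
Residual: 109 days.
Total: 14719 days.
14719 mod 7 = 5, so 5 days before Monday is Wednesday.

Wednesday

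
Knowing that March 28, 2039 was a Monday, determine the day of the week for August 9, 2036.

Count forward from the earlier date (August 9, 2036) to the later (March 28, 2039):
Day-of-year of August 9, 2036: 222.
Day-of-year of March 28, 2039: 87.
2036 has 366 days, so 366 − 222 = 144 days remain in 2036.
Full years: 2037: 365; 2038: 365. Sum = 730.
Total: 144 + 730 + 87 = 961 days.
961 mod 7 = 2, so 2 days before Monday is Saturday.

Saturday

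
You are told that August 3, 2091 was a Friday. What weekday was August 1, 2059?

Friday

Count forward from the earlier date (August 1, 2059) to the later (August 3, 2091):
From August 1, 2059 to August 1, 2091: 32 years, of which 8 contain a Feb 29 — 24×365 + 8×366 = 11688 days.
Within August 2091: 3 − 1 = 2 days.
Total: 11690 days.
11690 is a multiple of 7, so August 1, 2059 falls on the same weekday: Friday.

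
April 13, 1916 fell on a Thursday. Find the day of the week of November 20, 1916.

Monday

April 1916: 30 − 13 = 17 days remain.
Then May (31), June (30), July (31), August (31), September (30), October (31): 31 + 30 + 31 + 31 + 30 + 31 = 184 days.
November 1–20, 1916: 20 days.
Total: 17 + 184 + 20 = 221 days.
221 mod 7 = 4, so 4 days after Thursday is Monday.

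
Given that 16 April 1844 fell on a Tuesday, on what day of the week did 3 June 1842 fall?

Friday

Count forward from the earlier date (June 3, 1842) to the later (April 16, 1844):
June 1842: 30 − 3 = 27 days remain.
Then 21 full months totalling 640 days.
April 1–16, 1844: 16 days.
Total: 27 + 640 + 16 = 683 days.
683 mod 7 = 4, so 4 days before Tuesday is Friday.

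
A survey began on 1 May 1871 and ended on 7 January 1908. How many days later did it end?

From May 1, 1871 to May 1, 1907: 36 years, of which 8 contain a Feb 29 — 28×365 + 8×366 = 13148 days.
(1900 is not a leap year (divisible by 100 but not 400).)
May 1907: 31 − 1 = 30 days remain.
Then June (30), July (31), August (31), September (30), October (31), November (30), December (31): 30 + 31 + 31 + 30 + 31 + 30 + 31 = 214 days.
January 1–7, 1908: 7 days.
Residual: 251 days.
Total: 13399 days.

13399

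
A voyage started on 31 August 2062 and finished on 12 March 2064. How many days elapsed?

August 31, 2062 → August 31, 2063: 365 days.
August 2063: 31 − 31 = 0 days remain.
Then September (30), October (31), November (30), December (31), January (31), February 2064 (29): 30 + 31 + 30 + 31 + 31 + 29 = 182 days.
March 1–12, 2064: 12 days.
Residual: 194 days.
Total: 559 days.

559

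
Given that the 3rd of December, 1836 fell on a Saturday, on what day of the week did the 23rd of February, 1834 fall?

Sunday

Count forward from the earlier date (February 23, 1834) to the later (December 3, 1836):
Day-of-year of February 23, 1834: 54.
Day-of-year of December 3, 1836: 338.
1834 has 365 days, so 365 − 54 = 311 days remain in 1834.
Full years: 1835: 365. Sum = 365.
Total: 311 + 365 + 338 = 1014 days.
1014 mod 7 = 6, so 6 days before Saturday is Sunday.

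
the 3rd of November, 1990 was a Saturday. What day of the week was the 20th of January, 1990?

Saturday

Count forward from the earlier date (January 20, 1990) to the later (November 3, 1990):
January 1990: 31 − 20 = 11 days remain.
Then 9 full months totalling 273 days.
November 1–3, 1990: 3 days.
Total: 11 + 273 + 3 = 287 days.
287 is a multiple of 7, so the 20th of January, 1990 falls on the same weekday: Saturday.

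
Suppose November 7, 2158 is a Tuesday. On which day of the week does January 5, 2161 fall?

Monday

November 7, 2158 → November 7, 2159: 365 days.
November 7, 2159 → November 7, 2160: 366 days (2160 is a leap year).
November 2160: 30 − 7 = 23 days remain.
Then December (31): 31 days.
January 1–5, 2161: 5 days.
Residual: 59 days.
Total: 790 days.
790 mod 7 = 6, so 6 days after Tuesday is Monday.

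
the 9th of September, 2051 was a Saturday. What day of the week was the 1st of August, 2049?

Count forward from the earlier date (August 1, 2049) to the later (September 9, 2051):
August 2049: 31 − 1 = 30 days remain.
Then 24 full months totalling 730 days.
September 1–9, 2051: 9 days.
Total: 30 + 730 + 9 = 769 days.
769 mod 7 = 6, so 6 days before Saturday is Sunday.

Sunday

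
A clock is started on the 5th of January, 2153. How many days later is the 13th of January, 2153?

Within January 2153: 13 − 5 = 8 days.

8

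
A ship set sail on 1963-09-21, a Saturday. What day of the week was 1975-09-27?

From September 21, 1963 to September 21, 1975: 12 years, of which 3 contain a Feb 29 — 9×365 + 3×366 = 4383 days.
Within September 1975: 27 − 21 = 6 days.
Total: 4389 days.
4389 is a multiple of 7, so 1975-09-27 falls on the same weekday: Saturday.

Saturday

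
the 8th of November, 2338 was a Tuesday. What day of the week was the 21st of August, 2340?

Wednesday

Day-of-year of November 8, 2338: 312.
Day-of-year of August 21, 2340: 234.
2338 has 365 days, so 365 − 312 = 53 days remain in 2338.
Full years: 2339: 365. Sum = 365.
Total: 53 + 365 + 234 = 652 days.
652 mod 7 = 1, so 1 day after Tuesday is Wednesday.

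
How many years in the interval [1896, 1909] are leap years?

Years divisible by 4 in [1896, 1909]: 1896, 1900, 1904, 1908.
Of these, 1900 is divisible by 100 but not 400, so not leap.
Leap years: 4 − 1 = 3.

3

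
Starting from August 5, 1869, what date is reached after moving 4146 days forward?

December 11, 1880

Count 4146 days after August 5, 1869:
From August 5, 1869 to August 5, 1880: 11 years, of which 3 contain a Feb 29 — 8×365 + 3×366 = 4018 days.
August 1880: 31 − 5 = 26 days remain.
Then September (30), October (31), November (30): 30 + 31 + 30 = 91 days.
December 1–11, 1880: 11 days.
Residual: 128 days.
Total: 4146 days.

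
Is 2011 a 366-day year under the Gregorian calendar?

2011 is not a leap year.

No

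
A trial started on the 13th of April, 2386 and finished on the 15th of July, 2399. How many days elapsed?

From April 13, 2386 to April 13, 2399: 13 years, of which 3 contain a Feb 29 — 10×365 + 3×366 = 4748 days.
April 2399: 30 − 13 = 17 days remain.
Then May (31), June (30): 31 + 30 = 61 days.
July 1–15, 2399: 15 days.
Residual: 93 days.
Total: 4841 days.

4841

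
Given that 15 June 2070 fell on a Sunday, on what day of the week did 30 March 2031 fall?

Sunday

Count forward from the earlier date (March 30, 2031) to the later (June 15, 2070):
Day-of-year of March 30, 2031: 89.
Day-of-year of June 15, 2070: 166.
2031 has 365 days, so 365 − 89 = 276 days remain in 2031.
Full years 2032–2069: 28 common + 10 leap = 28×365 + 10×366 = 13880 days.
Total: 276 + 13880 + 166 = 14322 days.
14322 is a multiple of 7, so 30 March 2031 falls on the same weekday: Sunday.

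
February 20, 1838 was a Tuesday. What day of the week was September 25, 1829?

Friday

Count forward from the earlier date (September 25, 1829) to the later (February 20, 1838):
Day-of-year of September 25, 1829: 268.
Day-of-year of February 20, 1838: 51.
1829 has 365 days, so 365 − 268 = 97 days remain in 1829.
Full years 1830–1837: 6 common + 2 leap = 6×365 + 2×366 = 2922 days.
Total: 97 + 2922 + 51 = 3070 days.
3070 mod 7 = 4, so 4 days before Tuesday is Friday.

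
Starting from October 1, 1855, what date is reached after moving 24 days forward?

October 25, 1855

Count 24 days after October 1, 1855:
Within October 1855: 25 − 1 = 24 days.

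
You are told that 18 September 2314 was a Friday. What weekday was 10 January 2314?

Saturday

Count forward from the earlier date (January 10, 2314) to the later (September 18, 2314):
January 2314: 31 − 10 = 21 days remain.
Then February 2314 (28), March (31), April (30), May (31), June (30), July (31), August (31): 28 + 31 + 30 + 31 + 30 + 31 + 31 = 212 days.
September 1–18, 2314: 18 days.
Total: 21 + 212 + 18 = 251 days.
251 mod 7 = 6, so 6 days before Friday is Saturday.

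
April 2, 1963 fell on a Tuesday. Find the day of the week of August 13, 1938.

Saturday

Count forward from the earlier date (August 13, 1938) to the later (April 2, 1963):
Day-of-year of August 13, 1938: 225.
Day-of-year of April 2, 1963: 92.
1938 has 365 days, so 365 − 225 = 140 days remain in 1938.
Full years 1939–1962: 18 common + 6 leap = 18×365 + 6×366 = 8766 days.
Total: 140 + 8766 + 92 = 8998 days.
8998 mod 7 = 3, so 3 days before Tuesday is Saturday.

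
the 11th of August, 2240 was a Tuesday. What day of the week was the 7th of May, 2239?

Tuesday

Count forward from the earlier date (May 7, 2239) to the later (August 11, 2240):
May 2239: 31 − 7 = 24 days remain.
Then 14 full months totalling 427 days.
August 1–11, 2240: 11 days.
Total: 24 + 427 + 11 = 462 days.
462 is a multiple of 7, so the 7th of May, 2239 falls on the same weekday: Tuesday.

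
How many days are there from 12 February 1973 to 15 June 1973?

123

February 1973: 28 − 12 = 16 days remain (1973 is not a leap year, so February has 28 days).
Then March (31), April (30), May (31): 31 + 30 + 31 = 92 days.
June 1–15, 1973: 15 days.
Total: 16 + 92 + 15 = 123 days.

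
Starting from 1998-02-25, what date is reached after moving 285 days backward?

1997-05-16

Count 285 days before February 25, 1998:
May 1997: 31 − 16 = 15 days remain.
Then June (30), July (31), August (31), September (30), October (31), November (30), December (31), January (31): 30 + 31 + 31 + 30 + 31 + 30 + 31 + 31 = 245 days.
February 1–25, 1998: 25 days (1998 is not a leap year).
Total: 15 + 245 + 25 = 285 days.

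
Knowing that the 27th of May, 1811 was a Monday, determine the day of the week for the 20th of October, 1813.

Wednesday

May 1811: 31 − 27 = 4 days remain.
Then 28 full months totalling 853 days.
October 1–20, 1813: 20 days.
Total: 4 + 853 + 20 = 877 days.
877 mod 7 = 2, so 2 days after Monday is Wednesday.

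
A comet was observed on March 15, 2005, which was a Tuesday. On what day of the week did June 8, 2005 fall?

Wednesday

March 2005: 31 − 15 = 16 days remain.
Then April (30), May (31): 30 + 31 = 61 days.
June 1–8, 2005: 8 days.
Total: 16 + 61 + 8 = 85 days.
85 mod 7 = 1, so 1 day after Tuesday is Wednesday.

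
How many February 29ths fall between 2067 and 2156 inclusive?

22

Years divisible by 4: 2068, 2072, …, 2156 — 23 in all.
Of these, 2100 is divisible by 100 but not 400, so not leap.
Leap years: 23 − 1 = 22.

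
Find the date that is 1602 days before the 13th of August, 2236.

the 25th of March, 2232

Count 1602 days before August 13, 2236:
March 25, 2232 → March 25, 2233: 365 days.
March 25, 2233 → March 25, 2234: 365 days.
March 25, 2234 → March 25, 2235: 365 days.
March 25, 2235 → March 25, 2236: 366 days (2236 is a leap year).
March 2236: 31 − 25 = 6 days remain.
Then April (30), May (31), June (30), July (31): 30 + 31 + 30 + 31 = 122 days.
August 1–13, 2236: 13 days.
Residual: 141 days.
Total: 1602 days.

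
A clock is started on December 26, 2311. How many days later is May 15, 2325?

From December 26, 2311 to December 26, 2324: 13 years, of which 4 contain a Feb 29 — 9×365 + 4×366 = 4749 days.
December 2324: 31 − 26 = 5 days remain.
Then January (31), February 2325 (28), March (31), April (30): 31 + 28 + 31 + 30 = 120 days.
May 1–15, 2325: 15 days.
Residual: 140 days.
Total: 4889 days.

4889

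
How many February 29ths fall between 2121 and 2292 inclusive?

42

Years divisible by 4: 2124, 2128, …, 2292 — 43 in all.
Of these, 2200 is divisible by 100 but not 400, so not leap.
Leap years: 43 − 1 = 42.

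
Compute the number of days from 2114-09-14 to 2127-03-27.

Day-of-year of September 14, 2114: 257.
Day-of-year of March 27, 2127: 86.
2114 has 365 days, so 365 − 257 = 108 days remain in 2114.
Full years 2115–2126: 9 common + 3 leap = 9×365 + 3×366 = 4383 days.
Total: 108 + 4383 + 86 = 4577 days.

4577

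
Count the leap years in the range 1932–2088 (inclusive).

Years divisible by 4: 1932, 1936, …, 2088 — 40 in all.
2000 is divisible by 400, so still leap.
No century exceptions apply. Count: 40.

40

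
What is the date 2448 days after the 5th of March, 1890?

the 16th of November, 1896

Count 2448 days after March 5, 1890:
Day-of-year of March 5, 1890: 64.
Day-of-year of November 16, 1896: 321.
1890 has 365 days, so 365 − 64 = 301 days remain in 1890.
Full years: 1891: 365; 1892: 366; 1893: 365; 1894: 365; 1895: 365. Sum = 1826.
Total: 301 + 1826 + 321 = 2448 days.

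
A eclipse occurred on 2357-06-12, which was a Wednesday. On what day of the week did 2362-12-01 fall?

Saturday

Day-of-year of June 12, 2357: 163.
Day-of-year of December 1, 2362: 335.
2357 has 365 days, so 365 − 163 = 202 days remain in 2357.
Full years: 2358: 365; 2359: 365; 2360: 366; 2361: 365. Sum = 1461.
Total: 202 + 1461 + 335 = 1998 days.
1998 mod 7 = 3, so 3 days after Wednesday is Saturday.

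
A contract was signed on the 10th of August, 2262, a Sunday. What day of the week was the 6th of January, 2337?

Wednesday

From August 10, 2262 to August 10, 2336: 74 years, of which 18 contain a Feb 29 — 56×365 + 18×366 = 27028 days.
(2300 is not a leap year (divisible by 100 but not 400).)
August 2336: 31 − 10 = 21 days remain.
Then September (30), October (31), November (30), December (31): 30 + 31 + 30 + 31 = 122 days.
January 1–6, 2337: 6 days.
Residual: 149 days.
Total: 27177 days.
27177 mod 7 = 3, so 3 days after Sunday is Wednesday.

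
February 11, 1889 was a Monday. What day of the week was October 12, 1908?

From February 11, 1889 to February 11, 1908: 19 years, of which 3 contain a Feb 29 — 16×365 + 3×366 = 6938 days.
(1900 is not a leap year (divisible by 100 but not 400).)
February 1908: 29 − 11 = 18 days remain (1908 is a leap year, so February has 29 days).
Then March (31), April (30), May (31), June (30), July (31), August (31), September (30): 31 + 30 + 31 + 30 + 31 + 31 + 30 = 214 days.
October 1–12, 1908: 12 days.
Residual: 244 days.
Total: 7182 days.
7182 is a multiple of 7, so October 12, 1908 falls on the same weekday: Monday.

Monday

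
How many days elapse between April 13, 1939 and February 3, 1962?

8332

From April 13, 1939 to April 13, 1961: 22 years, of which 6 contain a Feb 29 — 16×365 + 6×366 = 8036 days.
April 1961: 30 − 13 = 17 days remain.
Then 9 full months totalling 276 days.
February 1–3, 1962: 3 days (1962 is not a leap year).
Residual: 296 days.
Total: 8332 days.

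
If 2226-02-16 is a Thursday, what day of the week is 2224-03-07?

Count forward from the earlier date (March 7, 2224) to the later (February 16, 2226):
March 2224: 31 − 7 = 24 days remain.
Then 22 full months totalling 671 days.
February 1–16, 2226: 16 days (2226 is not a leap year).
Total: 24 + 671 + 16 = 711 days.
711 mod 7 = 4, so 4 days before Thursday is Sunday.

Sunday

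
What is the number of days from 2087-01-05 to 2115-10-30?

Day-of-year of January 5, 2087: 5.
Day-of-year of October 30, 2115: 303.
2087 has 365 days, so 365 − 5 = 360 days remain in 2087.
Full years 2088–2114: 21 common + 6 leap = 21×365 + 6×366 = 9861 days.
Total: 360 + 9861 + 303 = 10524 days.

10524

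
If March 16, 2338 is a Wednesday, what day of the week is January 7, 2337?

Count forward from the earlier date (January 7, 2337) to the later (March 16, 2338):
Day-of-year of January 7, 2337: 7.
Day-of-year of March 16, 2338: 75.
2337 has 365 days, so 365 − 7 = 358 days remain in 2337.
Total: 358 + 75 = 433 days.
433 mod 7 = 6, so 6 days before Wednesday is Thursday.

Thursday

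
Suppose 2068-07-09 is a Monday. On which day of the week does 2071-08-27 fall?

July 9, 2068 → July 9, 2069: 365 days.
July 9, 2069 → July 9, 2070: 365 days.
July 9, 2070 → July 9, 2071: 365 days.
July 2071: 31 − 9 = 22 days remain.
August 1–27, 2071: 27 days.
Residual: 49 days.
Total: 1144 days.
1144 mod 7 = 3, so 3 days after Monday is Thursday.

Thursday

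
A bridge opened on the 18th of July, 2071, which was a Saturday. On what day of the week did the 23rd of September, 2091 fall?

From July 18, 2071 to July 18, 2091: 20 years, of which 5 contain a Feb 29 — 15×365 + 5×366 = 7305 days.
July 2091: 31 − 18 = 13 days remain.
Then August (31): 31 days.
September 1–23, 2091: 23 days.
Residual: 67 days.
Total: 7372 days.
7372 mod 7 = 1, so 1 day after Saturday is Sunday.

Sunday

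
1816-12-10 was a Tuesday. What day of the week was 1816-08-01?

Count forward from the earlier date (August 1, 1816) to the later (December 10, 1816):
August 1816: 31 − 1 = 30 days remain.
Then September (30), October (31), November (30): 30 + 31 + 30 = 91 days.
December 1–10, 1816: 10 days.
Total: 30 + 91 + 10 = 131 days.
131 mod 7 = 5, so 5 days before Tuesday is Thursday.

Thursday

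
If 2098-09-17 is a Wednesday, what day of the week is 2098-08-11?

Count forward from the earlier date (August 11, 2098) to the later (September 17, 2098):
August 2098: 31 − 11 = 20 days remain.
September 1–17, 2098: 17 days.
Total: 20 + 17 = 37 days.
37 mod 7 = 2, so 2 days before Wednesday is Monday.

Monday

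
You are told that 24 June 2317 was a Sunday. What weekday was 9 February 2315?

Count forward from the earlier date (February 9, 2315) to the later (June 24, 2317):
Day-of-year of February 9, 2315: 40.
Day-of-year of June 24, 2317: 175.
2315 has 365 days, so 365 − 40 = 325 days remain in 2315.
Full years: 2316: 366. Sum = 366.
Total: 325 + 366 + 175 = 866 days.
866 mod 7 = 5, so 5 days before Sunday is Tuesday.

Tuesday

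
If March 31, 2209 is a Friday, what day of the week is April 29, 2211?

March 2209: 31 − 31 = 0 days remain.
Then 24 full months totalling 730 days.
April 1–29, 2211: 29 days.
Total: 0 + 730 + 29 = 759 days.
759 mod 7 = 3, so 3 days after Friday is Monday.

Monday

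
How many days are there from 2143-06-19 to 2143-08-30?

72

June 2143: 30 − 19 = 11 days remain.
Then July (31): 31 days.
August 1–30, 2143: 30 days.
Total: 11 + 31 + 30 = 72 days.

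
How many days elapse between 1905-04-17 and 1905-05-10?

23

April 1905: 30 − 17 = 13 days remain.
May 1–10, 1905: 10 days.
Total: 13 + 10 = 23 days.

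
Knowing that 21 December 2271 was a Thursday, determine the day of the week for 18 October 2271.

Count forward from the earlier date (October 18, 2271) to the later (December 21, 2271):
October 2271: 31 − 18 = 13 days remain.
Then November (30): 30 days.
December 1–21, 2271: 21 days.
Total: 13 + 30 + 21 = 64 days.
64 mod 7 = 1, so 1 day before Thursday is Wednesday.

Wednesday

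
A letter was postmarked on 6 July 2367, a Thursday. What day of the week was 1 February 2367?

Wednesday

Count forward from the earlier date (February 1, 2367) to the later (July 6, 2367):
February 2367: 28 − 1 = 27 days remain (2367 is not a leap year, so February has 28 days).
Then March (31), April (30), May (31), June (30): 31 + 30 + 31 + 30 = 122 days.
July 1–6, 2367: 6 days.
Total: 27 + 122 + 6 = 155 days.
155 mod 7 = 1, so 1 day before Thursday is Wednesday.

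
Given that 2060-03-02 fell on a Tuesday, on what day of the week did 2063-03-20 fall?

Tuesday

March 2, 2060 → March 2, 2061: 365 days.
March 2, 2061 → March 2, 2062: 365 days.
March 2, 2062 → March 2, 2063: 365 days.
Within March 2063: 20 − 2 = 18 days.
Total: 1113 days.
1113 is a multiple of 7, so 2063-03-20 falls on the same weekday: Tuesday.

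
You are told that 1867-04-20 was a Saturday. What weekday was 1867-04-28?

Sunday

Within April 1867: 28 − 20 = 8 days.
8 mod 7 = 1, so 1 day after Saturday is Sunday.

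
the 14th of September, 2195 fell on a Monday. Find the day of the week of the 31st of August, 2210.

Friday

Day-of-year of September 14, 2195: 257.
Day-of-year of August 31, 2210: 243.
2195 has 365 days, so 365 − 257 = 108 days remain in 2195.
Full years 2196–2209: 11 common + 3 leap = 11×365 + 3×366 = 5113 days.
Total: 108 + 5113 + 243 = 5464 days.
5464 mod 7 = 4, so 4 days after Monday is Friday.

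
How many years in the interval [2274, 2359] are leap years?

20

Years divisible by 4: 2276, 2280, …, 2356 — 21 in all.
Of these, 2300 is divisible by 100 but not 400, so not leap.
Leap years: 21 − 1 = 20.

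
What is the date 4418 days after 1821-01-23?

1833-02-27

Count 4418 days after January 23, 1821:
From January 23, 1821 to January 23, 1833: 12 years, of which 3 contain a Feb 29 — 9×365 + 3×366 = 4383 days.
January 1833: 31 − 23 = 8 days remain.
February 1–27, 1833: 27 days (1833 is not a leap year).
Residual: 35 days.
Total: 4418 days.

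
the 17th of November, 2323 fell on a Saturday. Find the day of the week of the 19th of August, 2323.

Sunday

Count forward from the earlier date (August 19, 2323) to the later (November 17, 2323):
August 2323: 31 − 19 = 12 days remain.
Then September (30), October (31): 30 + 31 = 61 days.
November 1–17, 2323: 17 days.
Total: 12 + 61 + 17 = 90 days.
90 mod 7 = 6, so 6 days before Saturday is Sunday.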